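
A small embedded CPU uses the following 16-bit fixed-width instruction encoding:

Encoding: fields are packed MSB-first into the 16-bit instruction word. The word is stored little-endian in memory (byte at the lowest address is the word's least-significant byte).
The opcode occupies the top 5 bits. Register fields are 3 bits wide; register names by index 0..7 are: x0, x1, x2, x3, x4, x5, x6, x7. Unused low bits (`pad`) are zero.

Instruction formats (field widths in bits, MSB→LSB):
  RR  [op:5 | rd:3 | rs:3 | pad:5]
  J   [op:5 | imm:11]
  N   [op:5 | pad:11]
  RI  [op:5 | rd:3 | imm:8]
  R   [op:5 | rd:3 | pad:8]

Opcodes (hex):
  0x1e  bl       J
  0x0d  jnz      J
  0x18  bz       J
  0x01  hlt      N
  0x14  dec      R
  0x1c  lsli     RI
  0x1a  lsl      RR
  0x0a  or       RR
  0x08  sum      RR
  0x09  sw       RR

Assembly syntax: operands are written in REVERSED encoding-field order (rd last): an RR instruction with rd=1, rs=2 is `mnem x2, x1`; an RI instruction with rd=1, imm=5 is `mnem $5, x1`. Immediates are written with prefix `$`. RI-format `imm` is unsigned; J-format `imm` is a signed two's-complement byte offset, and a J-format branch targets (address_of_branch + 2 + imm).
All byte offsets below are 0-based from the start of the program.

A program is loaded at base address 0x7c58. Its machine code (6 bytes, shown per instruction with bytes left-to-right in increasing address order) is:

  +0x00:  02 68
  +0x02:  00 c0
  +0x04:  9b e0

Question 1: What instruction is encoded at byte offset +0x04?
lsli $155, x0

+0x04: 9b e0 ⇒ word 0xe09b (little)
  opcode bits[15:11]=0x1c: lsli/RI
  rd@[10:8]=0x0 ⇒ x0
  imm@[7:0]=0x9b ⇒ $155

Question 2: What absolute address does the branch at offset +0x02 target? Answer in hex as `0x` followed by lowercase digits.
0x7c5c

[02] 00 c0 → 0xc000
  top 5b → 0x18 → bz [J]
  imm: (w>>0)&0x7ff=0x0 → $0
  target = base 0x7c58 + off 0x02 + 2 + imm 0 = 0x7c5c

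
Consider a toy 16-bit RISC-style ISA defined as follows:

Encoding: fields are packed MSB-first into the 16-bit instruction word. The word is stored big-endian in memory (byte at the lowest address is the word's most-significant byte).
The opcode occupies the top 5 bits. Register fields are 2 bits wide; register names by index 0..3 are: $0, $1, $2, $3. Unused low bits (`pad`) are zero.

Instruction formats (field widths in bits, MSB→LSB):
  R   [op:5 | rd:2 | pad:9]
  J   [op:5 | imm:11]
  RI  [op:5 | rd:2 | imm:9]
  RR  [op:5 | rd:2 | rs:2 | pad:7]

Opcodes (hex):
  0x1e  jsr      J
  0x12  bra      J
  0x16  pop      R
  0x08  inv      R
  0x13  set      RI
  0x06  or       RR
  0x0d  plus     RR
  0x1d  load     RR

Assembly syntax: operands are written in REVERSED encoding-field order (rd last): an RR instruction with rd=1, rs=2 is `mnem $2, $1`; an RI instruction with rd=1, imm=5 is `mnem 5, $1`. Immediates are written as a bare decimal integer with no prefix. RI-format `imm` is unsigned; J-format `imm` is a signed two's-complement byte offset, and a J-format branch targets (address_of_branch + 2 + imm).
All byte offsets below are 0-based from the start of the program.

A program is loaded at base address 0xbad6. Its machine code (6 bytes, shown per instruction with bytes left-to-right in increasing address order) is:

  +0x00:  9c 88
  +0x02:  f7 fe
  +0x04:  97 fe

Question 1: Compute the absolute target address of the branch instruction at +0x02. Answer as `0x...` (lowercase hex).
0xbad8

off 0x02: read f7 fe as big → 0xf7fe
  op=0xf7fe>>11=0x1e ⇒ jsr (J)
  [10:0] imm=2046 (s11→-2) = -2
  target = base 0xbad6 + off 0x02 + 2 + imm -2 = 0xbad8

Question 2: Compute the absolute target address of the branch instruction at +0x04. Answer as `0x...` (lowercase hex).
off 0x04: read 97 fe as big → 0x97fe
  top 5b → 0x12 → bra [J]
  [10:0] imm=2046 (s11→-2) = -2
  target = base 0xbad6 + off 0x04 + 2 + imm -2 = 0xbada

0xbada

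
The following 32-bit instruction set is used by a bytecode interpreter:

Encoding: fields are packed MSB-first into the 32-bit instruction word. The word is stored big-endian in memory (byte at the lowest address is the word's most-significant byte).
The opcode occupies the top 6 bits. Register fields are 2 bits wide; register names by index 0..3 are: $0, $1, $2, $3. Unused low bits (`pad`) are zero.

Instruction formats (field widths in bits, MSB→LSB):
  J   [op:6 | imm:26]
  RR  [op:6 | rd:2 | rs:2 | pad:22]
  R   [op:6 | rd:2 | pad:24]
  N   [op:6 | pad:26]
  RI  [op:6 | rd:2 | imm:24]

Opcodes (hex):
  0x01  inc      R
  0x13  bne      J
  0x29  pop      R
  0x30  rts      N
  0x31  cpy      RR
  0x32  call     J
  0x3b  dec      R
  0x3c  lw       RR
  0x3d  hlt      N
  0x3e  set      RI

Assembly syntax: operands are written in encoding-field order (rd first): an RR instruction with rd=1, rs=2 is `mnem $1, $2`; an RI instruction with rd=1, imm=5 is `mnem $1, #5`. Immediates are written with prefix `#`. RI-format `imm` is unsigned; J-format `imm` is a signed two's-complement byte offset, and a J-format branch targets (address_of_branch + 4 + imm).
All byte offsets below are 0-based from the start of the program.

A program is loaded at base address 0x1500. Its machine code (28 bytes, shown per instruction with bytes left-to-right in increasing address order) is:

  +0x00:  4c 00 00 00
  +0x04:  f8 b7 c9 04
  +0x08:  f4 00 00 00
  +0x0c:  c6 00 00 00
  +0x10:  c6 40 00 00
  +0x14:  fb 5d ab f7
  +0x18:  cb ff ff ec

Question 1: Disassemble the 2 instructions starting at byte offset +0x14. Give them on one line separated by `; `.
set $3, #6138871; call #-20

[14] fb 5d ab f7 → 0xfb5dabf7
  opcode bits[31:26]=0x3e: set/RI
  rd@[25:24]=0x3 ⇒ $3
  imm@[23:0]=0x5dabf7 ⇒ #6138871
[18] cb ff ff ec → 0xcbffffec
  opcode bits[31:26]=0x32: call/J
  imm@[25:0]=0x3ffffec (s26→-20) ⇒ #-20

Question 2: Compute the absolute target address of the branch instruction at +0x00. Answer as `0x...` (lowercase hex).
off 0x00: read 4c 00 00 00 as big → 0x4c000000
  op=0x4c000000>>26=0x13 ⇒ bne (J)
  [25:0] imm=0 = #0
  target = base 0x1500 + off 0x00 + 4 + imm 0 = 0x1504

0x1504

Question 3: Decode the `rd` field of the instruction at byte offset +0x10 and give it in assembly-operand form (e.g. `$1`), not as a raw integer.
$2

@+10  big-endian(c6 40 00 00) = 0xc6400000
  top 6b → 0x31 → cpy [RR]
  [25:24] rd=2 = $2
  [23:22] rs=1 = $1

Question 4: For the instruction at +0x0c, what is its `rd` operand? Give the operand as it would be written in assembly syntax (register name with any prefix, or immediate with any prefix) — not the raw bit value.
$2

[0c] c6 00 00 00 → 0xc6000000
  op=0xc6000000>>26=0x31 ⇒ cpy (RR)
  rd: (w>>24)&0x3=0x2 → $2
  rs: (w>>22)&0x3=0x0 → $0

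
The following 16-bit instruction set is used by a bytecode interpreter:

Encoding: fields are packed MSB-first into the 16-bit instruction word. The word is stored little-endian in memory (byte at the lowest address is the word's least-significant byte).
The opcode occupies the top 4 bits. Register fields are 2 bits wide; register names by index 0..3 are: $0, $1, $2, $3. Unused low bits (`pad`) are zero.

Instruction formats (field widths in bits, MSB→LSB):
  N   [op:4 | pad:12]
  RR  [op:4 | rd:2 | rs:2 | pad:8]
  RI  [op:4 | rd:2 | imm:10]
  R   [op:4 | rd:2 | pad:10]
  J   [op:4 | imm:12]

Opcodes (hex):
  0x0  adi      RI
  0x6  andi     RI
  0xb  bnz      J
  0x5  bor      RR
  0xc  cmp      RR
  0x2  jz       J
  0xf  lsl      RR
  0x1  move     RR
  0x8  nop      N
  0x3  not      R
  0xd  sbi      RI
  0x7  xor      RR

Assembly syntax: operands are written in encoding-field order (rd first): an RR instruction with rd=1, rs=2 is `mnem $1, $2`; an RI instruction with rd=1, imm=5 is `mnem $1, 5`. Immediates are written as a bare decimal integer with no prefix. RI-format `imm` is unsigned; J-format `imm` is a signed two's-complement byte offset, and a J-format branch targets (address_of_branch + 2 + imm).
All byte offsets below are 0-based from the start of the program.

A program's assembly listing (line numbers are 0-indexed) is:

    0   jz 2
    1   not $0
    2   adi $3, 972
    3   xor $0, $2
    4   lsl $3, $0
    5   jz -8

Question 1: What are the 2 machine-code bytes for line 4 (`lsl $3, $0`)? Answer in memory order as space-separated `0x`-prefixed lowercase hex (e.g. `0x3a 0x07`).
4. lsl fields op=0xf:4|rd=3:2|rs=0:2|pad=0:8 → word fc00h → 00 fc

0x00 0xfc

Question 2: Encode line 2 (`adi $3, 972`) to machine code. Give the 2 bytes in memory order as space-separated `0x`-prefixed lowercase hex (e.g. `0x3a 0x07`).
line 2 (adi): pack op=0x0:4|rd=3:2|imm=972:10 = 0x0fcc; little→ cc 0f

0xcc 0x0f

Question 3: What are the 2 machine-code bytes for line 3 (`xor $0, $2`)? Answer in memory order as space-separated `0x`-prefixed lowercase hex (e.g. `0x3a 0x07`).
line 3 (xor): pack op=0x7:4|rd=0:2|rs=2:2|pad=0:8 = 0x7200; little→ 00 72

0x00 0x72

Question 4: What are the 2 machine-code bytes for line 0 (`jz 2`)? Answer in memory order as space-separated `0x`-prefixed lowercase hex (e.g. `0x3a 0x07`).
0x02 0x20

line 0 (jz): pack op=0x2:4|imm=2:12 = 0x2002; little→ 02 20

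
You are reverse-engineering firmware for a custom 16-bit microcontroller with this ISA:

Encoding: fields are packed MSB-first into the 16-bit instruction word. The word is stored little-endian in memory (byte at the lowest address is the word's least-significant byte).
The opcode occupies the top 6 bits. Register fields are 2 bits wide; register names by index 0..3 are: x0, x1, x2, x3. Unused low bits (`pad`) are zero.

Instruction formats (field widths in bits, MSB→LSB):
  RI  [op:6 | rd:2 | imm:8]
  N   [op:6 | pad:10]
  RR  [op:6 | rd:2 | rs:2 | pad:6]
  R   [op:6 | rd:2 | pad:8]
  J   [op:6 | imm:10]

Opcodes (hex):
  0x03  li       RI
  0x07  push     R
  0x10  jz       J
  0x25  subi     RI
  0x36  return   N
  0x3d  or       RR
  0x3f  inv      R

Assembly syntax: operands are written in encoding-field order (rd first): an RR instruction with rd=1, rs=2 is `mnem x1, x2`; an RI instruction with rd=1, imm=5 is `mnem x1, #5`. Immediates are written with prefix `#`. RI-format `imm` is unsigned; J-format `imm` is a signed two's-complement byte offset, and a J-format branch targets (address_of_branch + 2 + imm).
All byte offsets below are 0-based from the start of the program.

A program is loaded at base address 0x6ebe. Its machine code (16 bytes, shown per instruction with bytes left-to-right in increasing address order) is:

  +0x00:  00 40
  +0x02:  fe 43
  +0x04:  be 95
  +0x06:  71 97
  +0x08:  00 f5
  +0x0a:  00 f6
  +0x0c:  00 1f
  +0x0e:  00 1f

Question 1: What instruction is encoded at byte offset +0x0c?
[0c] 00 1f → 0x1f00
  op=0x1f00>>10=0x7 ⇒ push (R)
  rd@[9:8]=0x3 ⇒ x3

push x3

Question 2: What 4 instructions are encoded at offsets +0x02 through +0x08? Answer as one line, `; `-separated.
jz #-2; subi x1, #190; subi x3, #113; or x1, x0

[02] fe 43 → 0x43fe
  opcode bits[15:10]=0x10: jz/J
  [9:0] imm=1022 (s10→-2) = #-2
[04] be 95 → 0x95be
  opcode bits[15:10]=0x25: subi/RI
  [9:8] rd=1 = x1
  [7:0] imm=190 = #190
[06] 71 97 → 0x9771
  opcode bits[15:10]=0x25: subi/RI
  [9:8] rd=3 = x3
  [7:0] imm=113 = #113
[08] 00 f5 → 0xf500
  opcode bits[15:10]=0x3d: or/RR
  [9:8] rd=1 = x1
  [7:6] rs=0 = x0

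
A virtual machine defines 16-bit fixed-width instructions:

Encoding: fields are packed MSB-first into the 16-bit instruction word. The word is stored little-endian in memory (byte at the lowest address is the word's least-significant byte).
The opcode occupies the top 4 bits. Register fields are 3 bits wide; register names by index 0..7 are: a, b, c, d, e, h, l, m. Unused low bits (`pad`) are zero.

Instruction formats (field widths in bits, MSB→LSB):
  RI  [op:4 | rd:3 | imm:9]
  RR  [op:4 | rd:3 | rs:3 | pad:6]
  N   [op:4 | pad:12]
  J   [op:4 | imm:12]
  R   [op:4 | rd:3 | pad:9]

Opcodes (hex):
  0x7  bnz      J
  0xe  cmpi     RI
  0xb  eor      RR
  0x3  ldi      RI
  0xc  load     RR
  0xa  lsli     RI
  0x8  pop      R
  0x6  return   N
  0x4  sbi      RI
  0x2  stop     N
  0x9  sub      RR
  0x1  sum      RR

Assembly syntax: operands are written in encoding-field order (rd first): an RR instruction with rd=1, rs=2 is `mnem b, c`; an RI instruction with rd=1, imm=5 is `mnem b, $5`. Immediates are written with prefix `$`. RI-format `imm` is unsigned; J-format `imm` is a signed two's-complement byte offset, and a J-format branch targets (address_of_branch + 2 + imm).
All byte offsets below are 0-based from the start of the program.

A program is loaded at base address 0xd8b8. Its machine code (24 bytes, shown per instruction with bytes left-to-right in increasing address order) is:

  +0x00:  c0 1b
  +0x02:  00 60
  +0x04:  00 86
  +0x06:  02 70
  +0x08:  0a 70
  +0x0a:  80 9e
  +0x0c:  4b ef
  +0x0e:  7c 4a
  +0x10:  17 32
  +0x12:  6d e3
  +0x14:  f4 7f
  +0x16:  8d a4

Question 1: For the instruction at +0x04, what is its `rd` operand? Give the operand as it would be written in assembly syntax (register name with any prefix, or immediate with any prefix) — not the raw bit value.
d

+0x04: 00 86 ⇒ word 0x8600 (little)
  top 4b → 0x8 → pop [R]
  [11:9] rd=3 = d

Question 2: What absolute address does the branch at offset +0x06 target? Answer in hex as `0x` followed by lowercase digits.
0xd8c2

+0x06: 02 70 ⇒ word 0x7002 (little)
  opcode bits[15:12]=0x7: bnz/J
  [11:0] imm=2 = $2
  target = base 0xd8b8 + off 0x06 + 2 + imm 2 = 0xd8c2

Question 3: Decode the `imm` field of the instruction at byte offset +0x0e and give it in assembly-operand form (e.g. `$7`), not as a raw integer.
@+0e  little-endian(7c 4a) = 0x4a7c
  top 4b → 0x4 → sbi [RI]
  rd: (w>>9)&0x7=0x5 → h
  imm: (w>>0)&0x1ff=0x7c → $124

$124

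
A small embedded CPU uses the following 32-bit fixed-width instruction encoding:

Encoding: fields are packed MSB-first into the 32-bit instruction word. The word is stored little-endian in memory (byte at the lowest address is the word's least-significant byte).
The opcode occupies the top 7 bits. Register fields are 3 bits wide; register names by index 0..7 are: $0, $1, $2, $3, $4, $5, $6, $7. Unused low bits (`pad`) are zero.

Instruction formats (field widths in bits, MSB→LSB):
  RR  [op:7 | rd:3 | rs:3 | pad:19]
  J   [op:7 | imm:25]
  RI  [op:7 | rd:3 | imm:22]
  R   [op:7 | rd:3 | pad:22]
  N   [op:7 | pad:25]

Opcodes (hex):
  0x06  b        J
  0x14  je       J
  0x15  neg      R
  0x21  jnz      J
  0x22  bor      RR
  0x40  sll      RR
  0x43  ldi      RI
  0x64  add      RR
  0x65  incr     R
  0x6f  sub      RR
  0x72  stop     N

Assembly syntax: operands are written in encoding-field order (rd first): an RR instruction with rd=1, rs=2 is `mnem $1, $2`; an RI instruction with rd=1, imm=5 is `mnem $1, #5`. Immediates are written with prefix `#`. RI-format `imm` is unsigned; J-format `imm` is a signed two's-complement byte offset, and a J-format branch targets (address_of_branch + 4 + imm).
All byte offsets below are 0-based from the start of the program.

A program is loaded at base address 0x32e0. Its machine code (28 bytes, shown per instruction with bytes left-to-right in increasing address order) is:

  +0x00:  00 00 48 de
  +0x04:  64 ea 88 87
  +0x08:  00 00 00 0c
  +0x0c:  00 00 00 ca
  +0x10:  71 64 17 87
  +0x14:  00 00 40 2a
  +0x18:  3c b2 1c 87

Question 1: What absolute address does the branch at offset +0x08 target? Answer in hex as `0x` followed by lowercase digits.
off 0x08: read 00 00 00 0c as little → 0x0c000000
  opcode bits[31:25]=0x6: b/J
  [24:0] imm=0 = #0
  target = base 0x32e0 + off 0x08 + 4 + imm 0 = 0x32ec

0x32ec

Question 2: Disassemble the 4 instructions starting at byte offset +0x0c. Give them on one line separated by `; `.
+0x0c: 00 00 00 ca ⇒ word 0xca000000 (little)
  op=0xca000000>>25=0x65 ⇒ incr (R)
  rd@[24:22]=0x0 ⇒ $0
+0x10: 71 64 17 87 ⇒ word 0x87176471 (little)
  op=0x87176471>>25=0x43 ⇒ ldi (RI)
  rd@[24:22]=0x4 ⇒ $4
  imm@[21:0]=0x176471 ⇒ #1533041
+0x14: 00 00 40 2a ⇒ word 0x2a400000 (little)
  op=0x2a400000>>25=0x15 ⇒ neg (R)
  rd@[24:22]=0x1 ⇒ $1
+0x18: 3c b2 1c 87 ⇒ word 0x871cb23c (little)
  op=0x871cb23c>>25=0x43 ⇒ ldi (RI)
  rd@[24:22]=0x4 ⇒ $4
  imm@[21:0]=0x1cb23c ⇒ #1880636

incr $0; ldi $4, #1533041; neg $1; ldi $4, #1880636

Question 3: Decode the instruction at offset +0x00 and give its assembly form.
sub $1, $1

@+00  little-endian(00 00 48 de) = 0xde480000
  top 7b → 0x6f → sub [RR]
  rd: (w>>22)&0x7=0x1 → $1
  rs: (w>>19)&0x7=0x1 → $1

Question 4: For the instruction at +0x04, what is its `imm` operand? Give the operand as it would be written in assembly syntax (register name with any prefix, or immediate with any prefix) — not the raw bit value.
[04] 64 ea 88 87 → 0x8788ea64
  opcode bits[31:25]=0x43: ldi/RI
  rd: (w>>22)&0x7=0x6 → $6
  imm: (w>>0)&0x3fffff=0x8ea64 → #584292

#584292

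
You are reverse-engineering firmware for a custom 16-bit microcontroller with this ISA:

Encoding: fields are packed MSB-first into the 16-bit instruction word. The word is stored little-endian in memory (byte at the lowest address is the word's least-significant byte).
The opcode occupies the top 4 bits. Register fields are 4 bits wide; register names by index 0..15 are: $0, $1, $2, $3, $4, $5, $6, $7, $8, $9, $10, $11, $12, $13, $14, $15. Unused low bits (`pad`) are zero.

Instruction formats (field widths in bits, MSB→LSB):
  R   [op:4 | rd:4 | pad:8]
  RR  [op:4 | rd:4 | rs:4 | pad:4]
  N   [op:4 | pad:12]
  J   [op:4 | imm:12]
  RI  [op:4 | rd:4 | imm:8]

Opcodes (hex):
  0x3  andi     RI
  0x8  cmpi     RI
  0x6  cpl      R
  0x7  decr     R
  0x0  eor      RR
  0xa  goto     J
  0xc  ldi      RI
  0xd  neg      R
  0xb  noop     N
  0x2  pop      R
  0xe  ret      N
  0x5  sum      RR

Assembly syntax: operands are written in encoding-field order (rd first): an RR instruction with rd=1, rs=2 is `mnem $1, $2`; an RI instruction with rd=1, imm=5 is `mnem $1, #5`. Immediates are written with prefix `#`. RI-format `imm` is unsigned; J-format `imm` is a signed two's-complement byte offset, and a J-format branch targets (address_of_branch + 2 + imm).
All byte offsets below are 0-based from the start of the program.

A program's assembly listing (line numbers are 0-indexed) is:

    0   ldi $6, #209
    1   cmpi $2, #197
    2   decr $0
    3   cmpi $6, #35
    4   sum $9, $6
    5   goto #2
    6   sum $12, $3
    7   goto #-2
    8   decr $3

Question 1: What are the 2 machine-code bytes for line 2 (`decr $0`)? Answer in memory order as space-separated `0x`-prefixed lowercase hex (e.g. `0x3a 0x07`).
0x00 0x70

2. decr fields op=0x7:4|rd=0:4|pad=0:8 → word 7000h → 00 70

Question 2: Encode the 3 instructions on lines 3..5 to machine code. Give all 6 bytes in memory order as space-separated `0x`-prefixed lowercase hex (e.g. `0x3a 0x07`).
0x23 0x86 0x60 0x59 0x02 0xa0

line 3 (cmpi): pack op=0x8:4|rd=6:4|imm=35:8 = 0x8623; little→ 23 86
line 4 (sum): pack op=0x5:4|rd=9:4|rs=6:4|pad=0:4 = 0x5960; little→ 60 59
line 5 (goto): pack op=0xa:4|imm=2:12 = 0xa002; little→ 02 a0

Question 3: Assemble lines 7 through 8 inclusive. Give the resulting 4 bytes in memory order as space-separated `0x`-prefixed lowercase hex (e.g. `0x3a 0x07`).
0xfe 0xaf 0x00 0x73

L7: goto op=0xa:4|imm=-2:12 ⇒ 0xaffe ⇒ little fe af
L8: decr op=0x7:4|rd=3:4|pad=0:8 ⇒ 0x7300 ⇒ little 00 73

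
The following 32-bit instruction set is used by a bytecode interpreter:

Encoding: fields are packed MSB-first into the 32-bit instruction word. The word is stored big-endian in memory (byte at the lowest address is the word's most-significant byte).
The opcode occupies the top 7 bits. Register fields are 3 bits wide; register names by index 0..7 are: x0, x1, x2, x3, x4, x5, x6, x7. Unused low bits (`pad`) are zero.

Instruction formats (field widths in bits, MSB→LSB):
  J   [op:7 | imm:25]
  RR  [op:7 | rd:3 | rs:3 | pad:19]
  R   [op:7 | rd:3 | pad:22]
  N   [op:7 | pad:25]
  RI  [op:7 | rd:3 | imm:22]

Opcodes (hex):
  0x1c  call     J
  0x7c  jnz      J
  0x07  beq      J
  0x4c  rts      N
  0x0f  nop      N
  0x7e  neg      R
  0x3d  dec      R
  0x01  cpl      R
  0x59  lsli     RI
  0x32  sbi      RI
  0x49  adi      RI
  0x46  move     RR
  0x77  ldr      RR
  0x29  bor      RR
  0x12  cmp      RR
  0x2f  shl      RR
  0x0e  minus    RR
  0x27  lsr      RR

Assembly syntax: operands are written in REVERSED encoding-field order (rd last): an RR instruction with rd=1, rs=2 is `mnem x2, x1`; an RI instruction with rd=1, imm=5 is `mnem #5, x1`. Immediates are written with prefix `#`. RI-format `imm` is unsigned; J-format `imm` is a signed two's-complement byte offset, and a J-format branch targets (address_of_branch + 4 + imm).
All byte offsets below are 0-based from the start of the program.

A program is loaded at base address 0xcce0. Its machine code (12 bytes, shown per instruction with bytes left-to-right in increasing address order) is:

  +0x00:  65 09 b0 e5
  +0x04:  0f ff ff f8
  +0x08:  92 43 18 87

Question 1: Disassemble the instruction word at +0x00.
[00] 65 09 b0 e5 → 0x6509b0e5
  opcode bits[31:25]=0x32: sbi/RI
  rd: (w>>22)&0x7=0x4 → x4
  imm: (w>>0)&0x3fffff=0x9b0e5 → #635109

sbi #635109, x4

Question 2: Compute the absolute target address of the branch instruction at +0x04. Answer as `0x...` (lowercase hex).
[04] 0f ff ff f8 → 0x0ffffff8
  op=0x0ffffff8>>25=0x7 ⇒ beq (J)
  imm: (w>>0)&0x1ffffff=0x1fffff8 (s25→-8) → #-8
  target = base 0xcce0 + off 0x04 + 4 + imm -8 = 0xcce0

0xcce0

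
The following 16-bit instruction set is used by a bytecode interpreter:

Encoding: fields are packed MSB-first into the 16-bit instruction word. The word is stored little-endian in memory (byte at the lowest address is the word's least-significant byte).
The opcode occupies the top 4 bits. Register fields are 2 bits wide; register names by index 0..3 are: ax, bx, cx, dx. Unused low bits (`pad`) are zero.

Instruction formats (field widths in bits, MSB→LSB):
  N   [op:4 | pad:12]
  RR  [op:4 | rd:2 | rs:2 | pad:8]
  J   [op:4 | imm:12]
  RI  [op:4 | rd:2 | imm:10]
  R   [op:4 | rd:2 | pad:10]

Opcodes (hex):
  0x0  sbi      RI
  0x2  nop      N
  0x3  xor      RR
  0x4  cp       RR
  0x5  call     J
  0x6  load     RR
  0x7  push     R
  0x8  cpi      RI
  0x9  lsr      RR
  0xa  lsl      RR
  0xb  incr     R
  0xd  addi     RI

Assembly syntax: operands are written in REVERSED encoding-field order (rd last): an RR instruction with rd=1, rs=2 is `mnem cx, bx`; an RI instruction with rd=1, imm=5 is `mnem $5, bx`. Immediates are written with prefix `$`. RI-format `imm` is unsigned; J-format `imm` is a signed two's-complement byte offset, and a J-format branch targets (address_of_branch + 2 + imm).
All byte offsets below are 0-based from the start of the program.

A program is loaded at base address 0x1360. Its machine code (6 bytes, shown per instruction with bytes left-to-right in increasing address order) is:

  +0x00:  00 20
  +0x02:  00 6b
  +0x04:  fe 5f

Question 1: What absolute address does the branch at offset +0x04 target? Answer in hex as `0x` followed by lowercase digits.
[04] fe 5f → 0x5ffe
  op=0x5ffe>>12=0x5 ⇒ call (J)
  [11:0] imm=4094 (s12→-2) = $-2
  target = base 0x1360 + off 0x04 + 2 + imm -2 = 0x1364

0x1364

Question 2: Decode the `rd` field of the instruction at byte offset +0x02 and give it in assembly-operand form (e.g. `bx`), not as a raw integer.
cx

@+02  little-endian(00 6b) = 0x6b00
  top 4b → 0x6 → load [RR]
  rd@[11:10]=0x2 ⇒ cx
  rs@[9:8]=0x3 ⇒ dx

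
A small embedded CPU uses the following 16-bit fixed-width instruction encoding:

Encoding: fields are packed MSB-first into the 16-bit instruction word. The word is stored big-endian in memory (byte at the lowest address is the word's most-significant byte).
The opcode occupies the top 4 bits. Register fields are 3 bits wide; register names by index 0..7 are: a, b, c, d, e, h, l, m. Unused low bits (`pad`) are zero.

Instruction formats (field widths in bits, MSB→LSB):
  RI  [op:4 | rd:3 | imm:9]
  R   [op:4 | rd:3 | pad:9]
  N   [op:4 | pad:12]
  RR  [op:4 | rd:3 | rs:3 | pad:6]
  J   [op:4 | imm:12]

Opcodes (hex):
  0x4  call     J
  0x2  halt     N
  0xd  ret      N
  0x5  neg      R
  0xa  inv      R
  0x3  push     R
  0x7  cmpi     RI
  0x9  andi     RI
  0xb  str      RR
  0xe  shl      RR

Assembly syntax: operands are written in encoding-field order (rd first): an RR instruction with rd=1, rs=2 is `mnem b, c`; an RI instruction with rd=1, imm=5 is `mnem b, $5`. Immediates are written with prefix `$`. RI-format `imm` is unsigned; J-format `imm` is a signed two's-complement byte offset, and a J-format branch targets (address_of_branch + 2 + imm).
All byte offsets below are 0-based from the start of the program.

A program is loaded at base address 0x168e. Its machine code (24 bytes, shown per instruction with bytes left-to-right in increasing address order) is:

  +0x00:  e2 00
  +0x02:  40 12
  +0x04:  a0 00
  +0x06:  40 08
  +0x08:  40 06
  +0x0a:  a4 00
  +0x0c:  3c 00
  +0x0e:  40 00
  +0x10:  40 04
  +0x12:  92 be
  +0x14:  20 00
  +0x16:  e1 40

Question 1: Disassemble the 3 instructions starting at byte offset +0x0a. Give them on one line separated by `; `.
[0a] a4 00 → 0xa400
  op=0xa400>>12=0xa ⇒ inv (R)
  rd@[11:9]=0x2 ⇒ c
[0c] 3c 00 → 0x3c00
  op=0x3c00>>12=0x3 ⇒ push (R)
  rd@[11:9]=0x6 ⇒ l
[0e] 40 00 → 0x4000
  op=0x4000>>12=0x4 ⇒ call (J)
  imm@[11:0]=0x0 ⇒ $0

inv c; push l; call $0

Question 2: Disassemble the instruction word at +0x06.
off 0x06: read 40 08 as big → 0x4008
  opcode bits[15:12]=0x4: call/J
  [11:0] imm=8 = $8

call $8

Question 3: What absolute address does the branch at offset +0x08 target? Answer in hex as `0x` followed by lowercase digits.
@+08  big-endian(40 06) = 0x4006
  opcode bits[15:12]=0x4: call/J
  [11:0] imm=6 = $6
  target = base 0x168e + off 0x08 + 2 + imm 6 = 0x169e

0x169e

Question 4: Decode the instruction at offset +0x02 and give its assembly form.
call $18

+0x02: 40 12 ⇒ word 0x4012 (big)
  top 4b → 0x4 → call [J]
  [11:0] imm=18 = $18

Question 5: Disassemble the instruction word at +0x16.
shl a, h

+0x16: e1 40 ⇒ word 0xe140 (big)
  top 4b → 0xe → shl [RR]
  rd: (w>>9)&0x7=0x0 → a
  rs: (w>>6)&0x7=0x5 → h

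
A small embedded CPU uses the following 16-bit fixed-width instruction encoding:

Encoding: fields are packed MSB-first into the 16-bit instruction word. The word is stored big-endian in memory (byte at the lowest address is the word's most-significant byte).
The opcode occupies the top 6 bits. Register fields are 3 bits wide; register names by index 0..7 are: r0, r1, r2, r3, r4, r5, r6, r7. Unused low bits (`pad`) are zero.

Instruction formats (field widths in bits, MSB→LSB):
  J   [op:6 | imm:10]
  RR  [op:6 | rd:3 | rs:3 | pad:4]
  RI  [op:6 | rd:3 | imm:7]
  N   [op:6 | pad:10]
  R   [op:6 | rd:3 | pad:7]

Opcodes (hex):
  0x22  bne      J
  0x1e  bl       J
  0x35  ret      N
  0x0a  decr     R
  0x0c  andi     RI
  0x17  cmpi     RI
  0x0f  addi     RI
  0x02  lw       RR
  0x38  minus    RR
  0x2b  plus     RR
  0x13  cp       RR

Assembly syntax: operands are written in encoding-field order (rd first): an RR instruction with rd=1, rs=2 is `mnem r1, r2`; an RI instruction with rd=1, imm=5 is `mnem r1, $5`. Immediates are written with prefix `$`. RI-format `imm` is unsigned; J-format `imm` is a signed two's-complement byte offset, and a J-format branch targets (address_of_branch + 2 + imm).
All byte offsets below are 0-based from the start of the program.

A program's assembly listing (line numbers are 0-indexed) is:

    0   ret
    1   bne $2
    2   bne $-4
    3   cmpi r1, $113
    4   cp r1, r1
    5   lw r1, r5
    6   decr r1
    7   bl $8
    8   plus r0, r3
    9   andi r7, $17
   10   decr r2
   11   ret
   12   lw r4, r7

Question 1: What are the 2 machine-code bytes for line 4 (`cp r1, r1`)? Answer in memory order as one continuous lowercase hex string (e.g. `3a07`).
L4: cp op=0x13:6|rd=1:3|rs=1:3|pad=0:4 ⇒ 0x4c90 ⇒ big 4c 90

4c90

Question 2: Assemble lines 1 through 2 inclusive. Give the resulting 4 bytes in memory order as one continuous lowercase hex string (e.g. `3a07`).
88028bfc

1. bne fields op=0x22:6|imm=2:10 → word 8802h → 88 02
2. bne fields op=0x22:6|imm=-4:10 → word 8bfch → 8b fc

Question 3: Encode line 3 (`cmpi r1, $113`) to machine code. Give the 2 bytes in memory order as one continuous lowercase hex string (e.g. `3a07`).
5cf1

line 3 (cmpi): pack op=0x17:6|rd=1:3|imm=113:7 = 0x5cf1; big→ 5c f1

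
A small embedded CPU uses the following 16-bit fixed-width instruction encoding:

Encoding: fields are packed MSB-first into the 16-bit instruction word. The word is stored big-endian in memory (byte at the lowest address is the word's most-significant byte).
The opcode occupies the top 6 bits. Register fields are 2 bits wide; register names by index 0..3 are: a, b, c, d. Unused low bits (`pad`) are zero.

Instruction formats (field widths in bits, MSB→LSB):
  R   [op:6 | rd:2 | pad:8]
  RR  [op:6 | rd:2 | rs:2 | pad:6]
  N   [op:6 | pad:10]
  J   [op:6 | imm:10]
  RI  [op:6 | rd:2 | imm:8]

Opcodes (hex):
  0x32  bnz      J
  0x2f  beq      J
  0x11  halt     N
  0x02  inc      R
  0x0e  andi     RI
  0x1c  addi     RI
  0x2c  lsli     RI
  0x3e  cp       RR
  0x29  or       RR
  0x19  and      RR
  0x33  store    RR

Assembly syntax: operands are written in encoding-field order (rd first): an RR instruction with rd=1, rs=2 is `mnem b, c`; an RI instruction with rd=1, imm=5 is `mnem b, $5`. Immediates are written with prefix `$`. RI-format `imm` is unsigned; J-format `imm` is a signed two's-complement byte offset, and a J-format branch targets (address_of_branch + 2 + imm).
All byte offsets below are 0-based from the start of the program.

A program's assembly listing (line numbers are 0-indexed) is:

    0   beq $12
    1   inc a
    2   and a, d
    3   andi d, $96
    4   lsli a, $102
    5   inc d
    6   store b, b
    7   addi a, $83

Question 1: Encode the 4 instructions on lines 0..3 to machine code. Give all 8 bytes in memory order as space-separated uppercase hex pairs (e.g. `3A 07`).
0. beq fields op=0x2f:6|imm=12:10 → word bc0ch → bc 0c
1. inc fields op=0x2:6|rd=0:2|pad=0:8 → word 0800h → 08 00
2. and fields op=0x19:6|rd=0:2|rs=3:2|pad=0:6 → word 64c0h → 64 c0
3. andi fields op=0xe:6|rd=3:2|imm=96:8 → word 3b60h → 3b 60

BC 0C 08 00 64 C0 3B 60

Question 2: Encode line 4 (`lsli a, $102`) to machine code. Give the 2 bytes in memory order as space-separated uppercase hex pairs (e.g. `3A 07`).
L4: lsli op=0x2c:6|rd=0:2|imm=102:8 ⇒ 0xb066 ⇒ big b0 66

B0 66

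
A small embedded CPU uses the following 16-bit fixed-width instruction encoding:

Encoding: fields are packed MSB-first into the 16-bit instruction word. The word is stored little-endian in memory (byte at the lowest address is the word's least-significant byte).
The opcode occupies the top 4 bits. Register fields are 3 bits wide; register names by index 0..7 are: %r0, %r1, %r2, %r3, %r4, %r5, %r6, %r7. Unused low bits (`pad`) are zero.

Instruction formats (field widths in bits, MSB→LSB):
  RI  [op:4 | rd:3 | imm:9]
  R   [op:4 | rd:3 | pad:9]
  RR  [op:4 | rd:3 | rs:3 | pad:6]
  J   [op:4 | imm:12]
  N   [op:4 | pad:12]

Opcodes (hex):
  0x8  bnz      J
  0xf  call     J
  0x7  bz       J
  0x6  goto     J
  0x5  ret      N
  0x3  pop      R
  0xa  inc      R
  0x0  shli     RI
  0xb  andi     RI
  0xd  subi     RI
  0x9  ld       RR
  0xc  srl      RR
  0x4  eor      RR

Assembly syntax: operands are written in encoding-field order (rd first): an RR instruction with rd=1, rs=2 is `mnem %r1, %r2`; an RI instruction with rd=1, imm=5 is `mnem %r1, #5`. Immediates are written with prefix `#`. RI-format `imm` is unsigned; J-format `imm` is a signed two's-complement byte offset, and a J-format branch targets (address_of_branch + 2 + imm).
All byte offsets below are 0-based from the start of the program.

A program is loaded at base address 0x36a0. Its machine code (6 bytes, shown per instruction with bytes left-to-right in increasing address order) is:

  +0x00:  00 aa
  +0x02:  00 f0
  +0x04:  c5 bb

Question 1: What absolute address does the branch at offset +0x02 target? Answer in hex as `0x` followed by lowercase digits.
0x36a4

+0x02: 00 f0 ⇒ word 0xf000 (little)
  top 4b → 0xf → call [J]
  [11:0] imm=0 = #0
  target = base 0x36a0 + off 0x02 + 2 + imm 0 = 0x36a4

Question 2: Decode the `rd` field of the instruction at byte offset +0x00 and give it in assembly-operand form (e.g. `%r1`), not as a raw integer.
%r5

+0x00: 00 aa ⇒ word 0xaa00 (little)
  op=0xaa00>>12=0xa ⇒ inc (R)
  [11:9] rd=5 = %r5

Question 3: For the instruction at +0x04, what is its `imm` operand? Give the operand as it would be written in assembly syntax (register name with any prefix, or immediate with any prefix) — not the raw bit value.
off 0x04: read c5 bb as little → 0xbbc5
  op=0xbbc5>>12=0xb ⇒ andi (RI)
  rd: (w>>9)&0x7=0x5 → %r5
  imm: (w>>0)&0x1ff=0x1c5 → #453

#453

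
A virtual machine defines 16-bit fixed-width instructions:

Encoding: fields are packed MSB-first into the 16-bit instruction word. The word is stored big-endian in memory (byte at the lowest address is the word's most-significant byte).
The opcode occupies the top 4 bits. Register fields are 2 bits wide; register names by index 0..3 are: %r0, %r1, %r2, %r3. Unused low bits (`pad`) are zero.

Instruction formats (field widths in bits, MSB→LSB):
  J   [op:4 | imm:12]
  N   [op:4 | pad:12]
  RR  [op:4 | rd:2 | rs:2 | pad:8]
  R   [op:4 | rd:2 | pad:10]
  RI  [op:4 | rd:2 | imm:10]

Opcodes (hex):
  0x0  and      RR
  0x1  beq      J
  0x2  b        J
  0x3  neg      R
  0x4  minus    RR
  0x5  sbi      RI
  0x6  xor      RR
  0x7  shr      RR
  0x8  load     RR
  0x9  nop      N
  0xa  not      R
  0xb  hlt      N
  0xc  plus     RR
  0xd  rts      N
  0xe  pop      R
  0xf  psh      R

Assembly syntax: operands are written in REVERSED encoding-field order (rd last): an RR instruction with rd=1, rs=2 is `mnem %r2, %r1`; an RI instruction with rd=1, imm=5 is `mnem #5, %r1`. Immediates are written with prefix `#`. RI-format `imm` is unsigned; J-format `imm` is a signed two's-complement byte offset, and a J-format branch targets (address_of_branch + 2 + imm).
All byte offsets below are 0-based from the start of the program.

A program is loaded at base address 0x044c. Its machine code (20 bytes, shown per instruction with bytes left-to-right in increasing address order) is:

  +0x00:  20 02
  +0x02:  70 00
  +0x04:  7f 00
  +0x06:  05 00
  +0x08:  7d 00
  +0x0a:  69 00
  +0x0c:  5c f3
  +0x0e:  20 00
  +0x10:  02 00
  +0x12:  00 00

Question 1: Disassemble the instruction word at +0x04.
shr %r3, %r3

[04] 7f 00 → 0x7f00
  top 4b → 0x7 → shr [RR]
  [11:10] rd=3 = %r3
  [9:8] rs=3 = %r3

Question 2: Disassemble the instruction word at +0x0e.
b #0

[0e] 20 00 → 0x2000
  opcode bits[15:12]=0x2: b/J
  imm@[11:0]=0x0 ⇒ #0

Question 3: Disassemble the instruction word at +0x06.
and %r1, %r1

[06] 05 00 → 0x0500
  opcode bits[15:12]=0x0: and/RR
  rd@[11:10]=0x1 ⇒ %r1
  rs@[9:8]=0x1 ⇒ %r1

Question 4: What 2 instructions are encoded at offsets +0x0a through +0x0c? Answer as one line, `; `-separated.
xor %r1, %r2; sbi #243, %r3

+0x0a: 69 00 ⇒ word 0x6900 (big)
  op=0x6900>>12=0x6 ⇒ xor (RR)
  [11:10] rd=2 = %r2
  [9:8] rs=1 = %r1
+0x0c: 5c f3 ⇒ word 0x5cf3 (big)
  op=0x5cf3>>12=0x5 ⇒ sbi (RI)
  [11:10] rd=3 = %r3
  [9:0] imm=243 = #243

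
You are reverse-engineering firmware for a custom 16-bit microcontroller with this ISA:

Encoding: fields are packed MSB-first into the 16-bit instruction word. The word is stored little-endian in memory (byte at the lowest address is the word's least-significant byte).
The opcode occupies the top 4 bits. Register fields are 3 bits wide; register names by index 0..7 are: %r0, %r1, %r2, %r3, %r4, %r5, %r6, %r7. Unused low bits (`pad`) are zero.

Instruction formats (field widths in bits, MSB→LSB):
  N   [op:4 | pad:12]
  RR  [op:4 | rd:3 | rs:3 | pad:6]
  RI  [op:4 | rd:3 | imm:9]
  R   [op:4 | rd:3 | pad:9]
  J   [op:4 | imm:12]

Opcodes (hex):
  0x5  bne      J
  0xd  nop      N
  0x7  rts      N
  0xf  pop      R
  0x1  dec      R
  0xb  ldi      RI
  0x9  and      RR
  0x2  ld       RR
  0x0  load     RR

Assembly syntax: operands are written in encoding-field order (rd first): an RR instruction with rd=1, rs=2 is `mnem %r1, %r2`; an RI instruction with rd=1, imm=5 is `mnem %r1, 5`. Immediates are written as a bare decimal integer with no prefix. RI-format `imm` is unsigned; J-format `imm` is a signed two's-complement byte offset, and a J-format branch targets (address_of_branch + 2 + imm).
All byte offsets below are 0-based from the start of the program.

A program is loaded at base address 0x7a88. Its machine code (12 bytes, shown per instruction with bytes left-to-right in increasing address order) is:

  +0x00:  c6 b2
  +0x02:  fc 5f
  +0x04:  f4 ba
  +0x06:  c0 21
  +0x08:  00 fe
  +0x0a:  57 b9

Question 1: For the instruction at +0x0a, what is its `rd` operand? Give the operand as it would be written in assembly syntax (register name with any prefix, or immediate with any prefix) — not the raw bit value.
%r4

[0a] 57 b9 → 0xb957
  op=0xb957>>12=0xb ⇒ ldi (RI)
  rd: (w>>9)&0x7=0x4 → %r4
  imm: (w>>0)&0x1ff=0x157 → 343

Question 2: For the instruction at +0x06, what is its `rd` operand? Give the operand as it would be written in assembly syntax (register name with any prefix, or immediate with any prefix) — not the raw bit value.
%r0

+0x06: c0 21 ⇒ word 0x21c0 (little)
  opcode bits[15:12]=0x2: ld/RR
  rd@[11:9]=0x0 ⇒ %r0
  rs@[8:6]=0x7 ⇒ %r7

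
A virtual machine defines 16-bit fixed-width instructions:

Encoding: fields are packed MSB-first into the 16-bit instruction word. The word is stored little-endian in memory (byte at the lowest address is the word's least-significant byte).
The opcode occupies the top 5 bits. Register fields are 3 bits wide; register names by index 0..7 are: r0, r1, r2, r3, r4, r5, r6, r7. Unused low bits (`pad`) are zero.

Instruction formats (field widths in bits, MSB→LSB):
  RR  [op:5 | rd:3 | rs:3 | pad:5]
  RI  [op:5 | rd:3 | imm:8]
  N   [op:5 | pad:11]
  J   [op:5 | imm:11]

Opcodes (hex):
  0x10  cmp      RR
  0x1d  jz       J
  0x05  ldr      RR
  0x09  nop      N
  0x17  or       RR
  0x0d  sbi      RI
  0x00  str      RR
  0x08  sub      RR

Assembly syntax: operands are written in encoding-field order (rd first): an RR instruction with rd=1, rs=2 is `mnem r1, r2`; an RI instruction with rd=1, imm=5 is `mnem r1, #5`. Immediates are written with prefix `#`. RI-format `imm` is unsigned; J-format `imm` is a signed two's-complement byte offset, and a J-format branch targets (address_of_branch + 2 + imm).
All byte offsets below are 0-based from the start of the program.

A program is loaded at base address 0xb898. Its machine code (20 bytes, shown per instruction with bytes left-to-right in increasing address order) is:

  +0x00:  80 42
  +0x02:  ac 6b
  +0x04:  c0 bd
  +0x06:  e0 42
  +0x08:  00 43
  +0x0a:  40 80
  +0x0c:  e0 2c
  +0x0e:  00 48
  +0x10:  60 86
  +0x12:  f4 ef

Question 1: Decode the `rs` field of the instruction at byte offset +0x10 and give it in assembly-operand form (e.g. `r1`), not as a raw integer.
r3

[10] 60 86 → 0x8660
  op=0x8660>>11=0x10 ⇒ cmp (RR)
  rd@[10:8]=0x6 ⇒ r6
  rs@[7:5]=0x3 ⇒ r3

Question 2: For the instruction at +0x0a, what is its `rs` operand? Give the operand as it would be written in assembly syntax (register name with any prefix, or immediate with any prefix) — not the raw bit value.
r2

+0x0a: 40 80 ⇒ word 0x8040 (little)
  op=0x8040>>11=0x10 ⇒ cmp (RR)
  rd: (w>>8)&0x7=0x0 → r0
  rs: (w>>5)&0x7=0x2 → r2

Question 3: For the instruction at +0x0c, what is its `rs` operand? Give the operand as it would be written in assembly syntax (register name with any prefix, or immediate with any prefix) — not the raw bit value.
r7

off 0x0c: read e0 2c as little → 0x2ce0
  opcode bits[15:11]=0x5: ldr/RR
  rd@[10:8]=0x4 ⇒ r4
  rs@[7:5]=0x7 ⇒ r7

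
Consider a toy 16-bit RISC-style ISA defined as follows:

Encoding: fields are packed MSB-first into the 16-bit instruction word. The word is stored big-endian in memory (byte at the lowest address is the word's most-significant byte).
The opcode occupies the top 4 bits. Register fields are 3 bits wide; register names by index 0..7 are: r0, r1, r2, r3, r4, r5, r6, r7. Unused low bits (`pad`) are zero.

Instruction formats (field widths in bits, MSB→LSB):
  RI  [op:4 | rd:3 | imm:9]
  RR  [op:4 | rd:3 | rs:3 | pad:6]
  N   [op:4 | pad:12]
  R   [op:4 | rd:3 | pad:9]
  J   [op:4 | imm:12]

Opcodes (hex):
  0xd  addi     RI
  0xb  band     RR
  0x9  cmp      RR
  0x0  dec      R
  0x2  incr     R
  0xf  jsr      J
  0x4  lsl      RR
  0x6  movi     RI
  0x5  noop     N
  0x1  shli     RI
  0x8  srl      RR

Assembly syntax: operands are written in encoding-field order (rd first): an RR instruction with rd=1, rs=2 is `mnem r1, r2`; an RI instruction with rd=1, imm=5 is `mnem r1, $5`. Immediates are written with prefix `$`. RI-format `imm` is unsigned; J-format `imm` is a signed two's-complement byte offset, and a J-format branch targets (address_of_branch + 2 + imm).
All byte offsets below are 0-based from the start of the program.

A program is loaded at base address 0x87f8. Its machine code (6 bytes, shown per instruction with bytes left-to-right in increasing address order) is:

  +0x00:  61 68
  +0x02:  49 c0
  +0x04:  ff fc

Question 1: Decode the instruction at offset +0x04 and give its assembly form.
jsr $-4

@+04  big-endian(ff fc) = 0xfffc
  top 4b → 0xf → jsr [J]
  [11:0] imm=4092 (s12→-4) = $-4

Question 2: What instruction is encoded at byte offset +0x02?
+0x02: 49 c0 ⇒ word 0x49c0 (big)
  op=0x49c0>>12=0x4 ⇒ lsl (RR)
  rd@[11:9]=0x4 ⇒ r4
  rs@[8:6]=0x7 ⇒ r7

lsl r4, r7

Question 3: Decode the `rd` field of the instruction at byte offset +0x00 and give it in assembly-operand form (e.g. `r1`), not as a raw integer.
r0

[00] 61 68 → 0x6168
  opcode bits[15:12]=0x6: movi/RI
  rd@[11:9]=0x0 ⇒ r0
  imm@[8:0]=0x168 ⇒ $360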